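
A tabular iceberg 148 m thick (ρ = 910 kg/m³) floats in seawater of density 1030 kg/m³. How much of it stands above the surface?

17.2 m

Floating equilibrium: submerged depth d = t ρ_obj/ρ_fluid = 148 m × 910/1030 = 130.8 m.
Freeboard = t − d = 148 m − 130.8 m = 17.2 m.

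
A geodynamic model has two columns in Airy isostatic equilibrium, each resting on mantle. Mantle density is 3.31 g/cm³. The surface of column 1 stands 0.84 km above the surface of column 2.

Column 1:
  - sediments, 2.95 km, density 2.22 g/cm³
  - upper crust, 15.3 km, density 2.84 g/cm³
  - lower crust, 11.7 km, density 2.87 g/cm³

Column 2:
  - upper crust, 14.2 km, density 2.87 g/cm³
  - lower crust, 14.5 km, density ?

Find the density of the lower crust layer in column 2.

2.86 g/cm³

Take the compensation level at the base of the deeper column (depth z_c below the surface of column 1) and equate Σ ρ_i t_i down to z_c; mantle fills any gap and the z_c terms cancel.
Column 1: 2.95×2.22 + 15.3×2.84 + 11.7×2.87 + (z_c − 29.95)×3.31
Column 2: 0.84×0 + 14.2×2.87 + 14.5×ρ + (z_c − 0.84 − 28.7)×3.31
The z_c×3.31 term appears on both sides and cancels. Collect the known terms of each column as K = Σ(ρt)_known − 3.31 × (depth of known layers): K_1 = 83.58 − 3.31×29.95 = −15.5545; K_2 = 40.754 − 3.31×(0.84 + 28.7) = −57.0234.
Balance: K_1 = K_2 + 14.5×ρ, so ρ = (K_1 − K_2)/14.5 = 41.4689/14.5 = 2.86 g/cm³.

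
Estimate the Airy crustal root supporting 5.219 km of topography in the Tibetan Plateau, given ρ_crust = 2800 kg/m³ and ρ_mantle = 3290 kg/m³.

29.8 km

In Airy isostatic equilibrium: the weight of the topography is balanced by the buoyancy of the root, ρ_c h = (ρ_m − ρ_c) r.
r = h · ρ_c / (ρ_m − ρ_c) = 5.219 km × 2800 / (3290 − 2800) = 29.8 km.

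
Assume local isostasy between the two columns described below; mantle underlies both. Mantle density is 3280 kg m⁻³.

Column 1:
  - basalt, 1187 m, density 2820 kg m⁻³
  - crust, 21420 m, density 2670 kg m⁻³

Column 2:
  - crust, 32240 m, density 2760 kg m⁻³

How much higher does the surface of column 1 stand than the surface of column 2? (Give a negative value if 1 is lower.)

−961 m

For any compensation level in the mantle, the mantle terms cancel and isostasy reduces to e = (Σt_1 − Σt_2) − (Σ(ρt)_1 − Σ(ρt)_2) / ρ_m.
Σt_1 = 22607 m; Σt_2 = 32240 m; Σ(ρt)_1 = 60538740; Σ(ρt)_2 = 88982400 (in m·kg m⁻³).
e = (22607 − 32240) − (60538740 − 88982400) / 3280 = −961 m.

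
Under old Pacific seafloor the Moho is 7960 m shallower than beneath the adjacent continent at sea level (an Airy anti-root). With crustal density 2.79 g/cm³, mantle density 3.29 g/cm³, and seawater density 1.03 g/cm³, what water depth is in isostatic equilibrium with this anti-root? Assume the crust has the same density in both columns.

2260 m

Replacing a thickness d of crust by seawater at the top must be balanced by replacing crust with mantle at the base: d (ρ_c − ρ_w) = a (ρ_m − ρ_c).
d = a (ρ_m − ρ_c)/(ρ_c − ρ_w) = 7960 m × 0.5/1.76 = 2260 m.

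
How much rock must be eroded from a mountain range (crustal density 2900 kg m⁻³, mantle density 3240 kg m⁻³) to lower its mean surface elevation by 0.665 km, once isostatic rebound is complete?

6.34 km

Net drop Δ = e − u = e − e ρ_c/ρ_m = e (ρ_m − ρ_c)/ρ_m.
e = Δ ρ_m/(ρ_m − ρ_c) = 0.665 km × 3240/340 = 6.34 km.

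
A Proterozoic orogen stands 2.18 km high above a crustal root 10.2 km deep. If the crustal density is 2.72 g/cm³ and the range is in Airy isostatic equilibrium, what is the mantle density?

3.3 g/cm³

Airy balance: ρ_c h = (ρ_m − ρ_c) r → ρ_m = ρ_c (1 + h/r).
ρ_m = 2.72 × (1 + 2.18 km/10.2 km) = 3.3 g/cm³.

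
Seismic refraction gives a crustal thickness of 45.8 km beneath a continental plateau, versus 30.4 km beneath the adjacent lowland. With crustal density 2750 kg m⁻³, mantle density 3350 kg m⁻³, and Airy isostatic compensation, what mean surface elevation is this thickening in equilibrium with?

Excess crust Δ = 45.8 km − 30.4 km = 15.4 km, split between elevation h and root r with h + r = Δ.
Airy balance ρ_c h = (ρ_m − ρ_c) r gives r = h ρ_c/(ρ_m − ρ_c), so h (1 + ρ_c/(ρ_m − ρ_c)) = Δ, i.e. h = Δ (ρ_m − ρ_c)/ρ_m.
h = 15.4 km × 600/3350 = 2.76 km.

2.76 km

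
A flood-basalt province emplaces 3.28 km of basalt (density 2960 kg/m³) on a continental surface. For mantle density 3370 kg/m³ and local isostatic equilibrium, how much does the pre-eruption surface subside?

Subaerial loading: s = t ρ_load / ρ_m.
s = 3.28 km × 2960/3370 = 2.88 km.

2.88 km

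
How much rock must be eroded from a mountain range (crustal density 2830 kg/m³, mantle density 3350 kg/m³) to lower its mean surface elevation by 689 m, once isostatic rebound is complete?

4440 m

Net drop Δ = e − u = e − e ρ_c/ρ_m = e (ρ_m − ρ_c)/ρ_m.
e = Δ ρ_m/(ρ_m − ρ_c) = 689 m × 3350/520 = 4440 m.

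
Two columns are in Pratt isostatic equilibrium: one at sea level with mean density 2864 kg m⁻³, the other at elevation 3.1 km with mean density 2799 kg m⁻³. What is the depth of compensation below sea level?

ρ_ref D = ρ (D + h) → D (ρ_ref − ρ) = ρ h.
D = ρ h/(ρ_ref − ρ) = 2799 × 3.1 km/(2864 − 2799) = 133 km.

133 km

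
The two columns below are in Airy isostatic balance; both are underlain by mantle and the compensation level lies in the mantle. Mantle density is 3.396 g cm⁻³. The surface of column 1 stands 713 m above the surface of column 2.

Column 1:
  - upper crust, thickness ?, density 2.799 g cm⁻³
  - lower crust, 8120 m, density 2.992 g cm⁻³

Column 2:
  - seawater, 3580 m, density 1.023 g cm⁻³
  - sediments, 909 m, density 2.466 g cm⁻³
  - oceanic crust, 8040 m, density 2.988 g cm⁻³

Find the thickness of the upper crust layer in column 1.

Take the compensation level at the base of the deeper column (depth z_c below the surface of column 1) and equate Σ ρ_i t_i down to z_c; mantle fills any gap and the z_c terms cancel.
Column 1: x×2.799 + 8120×2.992 + (z_c − 8120 − x)×3.396
Column 2: 713×0 + 3580×1.023 + 909×2.466 + 8040×2.988 + (z_c − 713 − 12529)×3.396
The z_c×3.396 term appears on both sides and cancels. Collect the known terms of each column as K = Σ(ρt)_known − 3.396 × (depth of known layers): K_1 = 24295.04 − 3.396×8120 = −3280.48; K_2 = 29927.454 − 3.396×(713 + 12529) = −15042.378.
Balance: K_1 − x×(3.396 − 2.799) = K_2, so x = (K_1 − K_2)/(3.396 − 2.799) = 11761.9/0.597 = 19700 m.

19700 m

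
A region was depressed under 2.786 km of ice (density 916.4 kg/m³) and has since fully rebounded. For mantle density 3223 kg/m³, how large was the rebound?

0.792 km

Removing the load lets mantle flow back in; uplift u satisfies ρ_ice t = ρ_m u.
u = t ρ_ice/ρ_m = 2.786 km × 916.4/3223 = 0.792 km.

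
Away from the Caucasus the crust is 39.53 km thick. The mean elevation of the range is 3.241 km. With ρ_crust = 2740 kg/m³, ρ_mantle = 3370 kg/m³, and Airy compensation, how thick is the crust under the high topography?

56.9 km

Root depth r = h ρ_c / (ρ_m − ρ_c) = 3.241 km × 2740 / 630 = 14.1 km.
Total thickness = T + h + r = 39.53 km + 3.241 km + 14.1 km = 56.9 km.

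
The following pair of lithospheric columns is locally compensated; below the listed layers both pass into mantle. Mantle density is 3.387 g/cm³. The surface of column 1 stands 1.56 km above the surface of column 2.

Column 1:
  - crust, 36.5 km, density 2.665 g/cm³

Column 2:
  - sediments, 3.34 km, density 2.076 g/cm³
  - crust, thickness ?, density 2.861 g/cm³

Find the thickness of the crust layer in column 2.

31.7 km

Take the compensation level at the base of the deeper column (depth z_c below the surface of column 1) and equate Σ ρ_i t_i down to z_c; mantle fills any gap and the z_c terms cancel.
Column 1: 36.5×2.665 + (z_c − 36.5)×3.387
Column 2: 1.56×0 + 3.34×2.076 + x×2.861 + (z_c − 1.56 − 3.34 − x)×3.387
The z_c×3.387 term appears on both sides and cancels. Collect the known terms of each column as K = Σ(ρt)_known − 3.387 × (depth of known layers): K_1 = 97.2725 − 3.387×36.5 = −26.353; K_2 = 6.93384 − 3.387×(1.56 + 3.34) = −9.66246.
Balance: K_1 = K_2 − x×(3.387 − 2.861), so x = (K_2 − K_1)/(3.387 − 2.861) = 16.6905/0.526 = 31.7 km.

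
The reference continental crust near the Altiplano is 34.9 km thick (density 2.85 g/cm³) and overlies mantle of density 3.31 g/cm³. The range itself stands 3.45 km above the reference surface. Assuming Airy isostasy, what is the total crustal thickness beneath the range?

59.7 km

Root depth r = h ρ_c / (ρ_m − ρ_c) = 3.45 km × 2.85 / 0.46 = 21.38 km.
Total thickness = T + h + r = 34.9 km + 3.45 km + 21.38 km = 59.7 km.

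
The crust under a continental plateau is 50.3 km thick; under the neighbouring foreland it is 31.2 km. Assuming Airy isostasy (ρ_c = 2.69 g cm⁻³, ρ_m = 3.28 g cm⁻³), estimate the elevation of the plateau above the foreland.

3.44 km

Excess crust Δ = 50.3 km − 31.2 km = 19.1 km, split between elevation h and root r with h + r = Δ.
Airy balance ρ_c h = (ρ_m − ρ_c) r gives r = h ρ_c/(ρ_m − ρ_c), so h (1 + ρ_c/(ρ_m − ρ_c)) = Δ, i.e. h = Δ (ρ_m − ρ_c)/ρ_m.
h = 19.1 km × 0.59/3.28 = 3.44 km.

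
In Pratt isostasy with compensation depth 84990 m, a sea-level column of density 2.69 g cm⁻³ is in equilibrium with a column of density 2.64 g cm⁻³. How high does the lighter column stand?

1610 m

ρ_ref D = ρ (D + h) → h = D (ρ_ref − ρ)/ρ.
h = 84990 m × (2.69 − 2.64)/2.64 = 1610 m.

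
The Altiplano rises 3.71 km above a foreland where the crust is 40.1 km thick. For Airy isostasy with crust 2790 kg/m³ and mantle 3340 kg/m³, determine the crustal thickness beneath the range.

62.6 km

Root depth r = h ρ_c / (ρ_m − ρ_c) = 3.71 km × 2790 / 550 = 18.82 km.
Total thickness = T + h + r = 40.1 km + 3.71 km + 18.82 km = 62.6 km.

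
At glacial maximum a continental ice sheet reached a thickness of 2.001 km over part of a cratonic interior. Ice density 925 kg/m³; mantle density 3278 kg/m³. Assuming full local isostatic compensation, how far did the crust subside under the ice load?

Equating mass per unit area of the two columns: the ice load ρ_ice t is balanced by mantle displaced below, ρ_m s.
s = t ρ_ice / ρ_m = 2.001 km × 925/3278 = 0.565 km.

0.565 km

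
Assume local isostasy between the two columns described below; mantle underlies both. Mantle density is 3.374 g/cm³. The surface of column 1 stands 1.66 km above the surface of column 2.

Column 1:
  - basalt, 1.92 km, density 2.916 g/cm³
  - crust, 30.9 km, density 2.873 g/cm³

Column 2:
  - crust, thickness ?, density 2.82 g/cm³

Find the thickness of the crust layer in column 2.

19.4 km

Take the compensation level at the base of the deeper column (depth z_c below the surface of column 1) and equate Σ ρ_i t_i down to z_c; mantle fills any gap and the z_c terms cancel.
Column 1: 1.92×2.916 + 30.9×2.873 + (z_c − 32.82)×3.374
Column 2: 1.66×0 + x×2.82 + (z_c − 1.66 − 0 − x)×3.374
The z_c×3.374 term appears on both sides and cancels. Collect the known terms of each column as K = Σ(ρt)_known − 3.374 × (depth of known layers): K_1 = 94.37442 − 3.374×32.82 = −16.36026; K_2 = 0 − 3.374×(1.66 + 0) = −5.60084.
Balance: K_1 = K_2 − x×(3.374 − 2.82), so x = (K_2 − K_1)/(3.374 − 2.82) = 10.7594/0.554 = 19.4 km.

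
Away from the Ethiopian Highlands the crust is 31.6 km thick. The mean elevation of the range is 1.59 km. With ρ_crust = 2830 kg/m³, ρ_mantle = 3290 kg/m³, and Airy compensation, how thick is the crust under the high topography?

Root depth r = h ρ_c / (ρ_m − ρ_c) = 1.59 km × 2830 / 460 = 9.782 km.
Total thickness = T + h + r = 31.6 km + 1.59 km + 9.782 km = 43 km.

43 km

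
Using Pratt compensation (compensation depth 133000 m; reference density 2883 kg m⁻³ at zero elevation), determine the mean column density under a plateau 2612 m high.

2830 kg m⁻³

Pratt balance: ρ_ref D = ρ (D + h).
ρ = ρ_ref D/(D + h) = 2883 × 133000 m/(133000 m + 2612 m) = 2830 kg m⁻³.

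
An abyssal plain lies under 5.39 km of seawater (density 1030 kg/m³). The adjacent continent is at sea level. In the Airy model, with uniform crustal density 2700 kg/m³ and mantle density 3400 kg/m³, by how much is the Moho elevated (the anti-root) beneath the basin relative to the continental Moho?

12.9 km

Balancing pressure at the compensation depth: replacing crust with seawater at the top is compensated by replacing crust with mantle at the base: d (ρ_c − ρ_w) = a (ρ_m − ρ_c).
a = d (ρ_c − ρ_w)/(ρ_m − ρ_c) = 5.39 km × 1670/700 = 12.9 km.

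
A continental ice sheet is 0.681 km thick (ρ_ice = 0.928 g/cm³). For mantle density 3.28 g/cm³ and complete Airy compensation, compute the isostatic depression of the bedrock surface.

0.193 km

Isostatic balance requires: the ice load ρ_ice t is balanced by mantle displaced below, ρ_m s.
s = t ρ_ice / ρ_m = 0.681 km × 0.928/3.28 = 0.193 km.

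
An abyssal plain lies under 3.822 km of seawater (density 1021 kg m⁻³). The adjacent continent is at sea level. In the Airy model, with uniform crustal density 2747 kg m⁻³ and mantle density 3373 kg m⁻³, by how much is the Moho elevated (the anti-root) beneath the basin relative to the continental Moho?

Equating mass per unit area of the two columns: replacing crust with seawater at the top is compensated by replacing crust with mantle at the base: d (ρ_c − ρ_w) = a (ρ_m − ρ_c).
a = d (ρ_c − ρ_w)/(ρ_m − ρ_c) = 3.822 km × 1726/626 = 10.5 km.

10.5 km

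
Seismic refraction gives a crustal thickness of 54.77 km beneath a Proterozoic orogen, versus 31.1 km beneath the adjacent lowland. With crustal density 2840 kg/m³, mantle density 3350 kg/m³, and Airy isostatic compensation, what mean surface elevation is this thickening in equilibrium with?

Excess crust Δ = 54.77 km − 31.1 km = 23.67 km, split between elevation h and root r with h + r = Δ.
Airy balance ρ_c h = (ρ_m − ρ_c) r gives r = h ρ_c/(ρ_m − ρ_c), so h (1 + ρ_c/(ρ_m − ρ_c)) = Δ, i.e. h = Δ (ρ_m − ρ_c)/ρ_m.
h = 23.67 km × 510/3350 = 3.6 km.

3.6 km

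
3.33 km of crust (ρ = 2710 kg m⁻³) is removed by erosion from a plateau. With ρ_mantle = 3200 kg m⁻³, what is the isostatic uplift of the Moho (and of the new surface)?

Unloading: uplift u = e ρ_c/ρ_m = 3.33 km × 2710/3200 = 2.82 km.

2.82 km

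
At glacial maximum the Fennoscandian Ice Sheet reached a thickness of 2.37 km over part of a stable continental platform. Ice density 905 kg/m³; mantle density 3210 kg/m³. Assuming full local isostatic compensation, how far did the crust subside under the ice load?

In Airy isostatic equilibrium: the ice load ρ_ice t is balanced by mantle displaced below, ρ_m s.
s = t ρ_ice / ρ_m = 2.37 km × 905/3210 = 0.668 km.

0.668 km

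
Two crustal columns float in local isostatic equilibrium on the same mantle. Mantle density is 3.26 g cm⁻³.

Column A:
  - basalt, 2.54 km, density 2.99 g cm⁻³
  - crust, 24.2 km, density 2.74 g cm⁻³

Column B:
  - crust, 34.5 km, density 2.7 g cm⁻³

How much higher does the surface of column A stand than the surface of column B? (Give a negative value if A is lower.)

−1.86 km

For any compensation level in the mantle, the mantle terms cancel and isostasy reduces to e = (Σt_A − Σt_B) − (Σ(ρt)_A − Σ(ρt)_B) / ρ_m.
Σt_A = 26.74 km; Σt_B = 34.5 km; Σ(ρt)_A = 73.9026; Σ(ρt)_B = 93.15 (in km·g cm⁻³).
e = (26.74 − 34.5) − (73.9026 − 93.15) / 3.26 = −1.86 km.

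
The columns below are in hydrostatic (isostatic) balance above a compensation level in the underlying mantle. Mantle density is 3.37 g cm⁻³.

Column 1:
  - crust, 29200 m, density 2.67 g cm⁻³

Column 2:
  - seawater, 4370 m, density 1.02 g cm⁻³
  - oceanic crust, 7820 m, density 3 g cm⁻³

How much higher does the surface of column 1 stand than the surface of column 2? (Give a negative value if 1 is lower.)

2160 m

For any compensation level in the mantle, the mantle terms cancel and isostasy reduces to e = (Σt_1 − Σt_2) − (Σ(ρt)_1 − Σ(ρt)_2) / ρ_m.
Σt_1 = 29200 m; Σt_2 = 12190 m; Σ(ρt)_1 = 77964; Σ(ρt)_2 = 27917.4 (in m·g cm⁻³).
e = (29200 − 12190) − (77964 − 27917.4) / 3.37 = 2160 m.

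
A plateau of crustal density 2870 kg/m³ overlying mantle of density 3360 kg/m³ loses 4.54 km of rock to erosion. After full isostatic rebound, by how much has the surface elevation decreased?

0.662 km

Rebound u = e ρ_c/ρ_m = 4.54 km × 2870/3360 = 3.878 km.
Net surface drop = e − u = 4.54 km − 3.878 km = e (ρ_m − ρ_c)/ρ_m = 0.662 km.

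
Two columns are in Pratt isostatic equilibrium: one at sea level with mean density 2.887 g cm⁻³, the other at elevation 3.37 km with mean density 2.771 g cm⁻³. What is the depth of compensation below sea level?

80.5 km

ρ_ref D = ρ (D + h) → D (ρ_ref − ρ) = ρ h.
D = ρ h/(ρ_ref − ρ) = 2.771 × 3.37 km/(2.887 − 2.771) = 80.5 km.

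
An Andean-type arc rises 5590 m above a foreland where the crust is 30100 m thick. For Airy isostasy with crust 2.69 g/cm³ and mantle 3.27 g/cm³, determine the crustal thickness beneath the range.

61600 m

Root depth r = h ρ_c / (ρ_m − ρ_c) = 5590 m × 2.69 / 0.58 = 25930 m.
Total thickness = T + h + r = 30100 m + 5590 m + 25930 m = 61600 m.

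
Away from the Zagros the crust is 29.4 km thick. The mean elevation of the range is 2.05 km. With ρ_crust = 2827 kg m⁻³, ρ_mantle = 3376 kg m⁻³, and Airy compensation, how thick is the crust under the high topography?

Root depth r = h ρ_c / (ρ_m − ρ_c) = 2.05 km × 2827 / 549 = 10.56 km.
Total thickness = T + h + r = 29.4 km + 2.05 km + 10.56 km = 42 km.

42 km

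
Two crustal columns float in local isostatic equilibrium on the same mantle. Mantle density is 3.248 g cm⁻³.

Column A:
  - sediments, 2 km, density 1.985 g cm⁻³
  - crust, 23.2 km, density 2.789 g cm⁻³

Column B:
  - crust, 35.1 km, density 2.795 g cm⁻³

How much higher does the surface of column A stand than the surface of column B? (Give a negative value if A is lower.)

For any compensation level in the mantle, the mantle terms cancel and isostasy reduces to e = (Σt_A − Σt_B) − (Σ(ρt)_A − Σ(ρt)_B) / ρ_m.
Σt_A = 25.2 km; Σt_B = 35.1 km; Σ(ρt)_A = 68.6748; Σ(ρt)_B = 98.1045 (in km·g cm⁻³).
e = (25.2 − 35.1) − (68.6748 − 98.1045) / 3.248 = −0.839 km.

−0.839 km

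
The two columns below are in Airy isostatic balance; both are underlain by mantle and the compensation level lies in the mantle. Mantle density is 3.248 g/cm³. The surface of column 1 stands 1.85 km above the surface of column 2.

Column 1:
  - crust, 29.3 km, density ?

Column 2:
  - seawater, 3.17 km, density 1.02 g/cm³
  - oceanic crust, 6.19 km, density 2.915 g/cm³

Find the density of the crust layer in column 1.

Take the compensation level at the base of the deeper column (depth z_c below the surface of column 1) and equate Σ ρ_i t_i down to z_c; mantle fills any gap and the z_c terms cancel.
Column 1: 29.3×ρ + (z_c − 29.3)×3.248
Column 2: 1.85×0 + 3.17×1.02 + 6.19×2.915 + (z_c − 1.85 − 9.36)×3.248
The z_c×3.248 term appears on both sides and cancels. Collect the known terms of each column as K = Σ(ρt)_known − 3.248 × (depth of known layers): K_1 = 0 − 3.248×29.3 = −95.1664; K_2 = 21.27725 − 3.248×(1.85 + 9.36) = −15.13283.
Balance: K_1 + 29.3×ρ = K_2, so ρ = (K_2 − K_1)/29.3 = 80.0336/29.3 = 2.73 g/cm³.

2.73 g/cm³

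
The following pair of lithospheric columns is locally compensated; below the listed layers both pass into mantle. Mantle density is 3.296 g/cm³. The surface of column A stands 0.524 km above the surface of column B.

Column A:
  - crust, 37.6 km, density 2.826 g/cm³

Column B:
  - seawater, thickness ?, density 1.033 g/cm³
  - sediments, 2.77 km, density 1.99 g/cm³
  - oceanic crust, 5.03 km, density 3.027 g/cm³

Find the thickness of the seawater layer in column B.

4.85 km

Take the compensation level at the base of the deeper column (depth z_c below the surface of column A) and equate Σ ρ_i t_i down to z_c; mantle fills any gap and the z_c terms cancel.
Column A: 37.6×2.826 + (z_c − 37.6)×3.296
Column B: 0.524×0 + x×1.033 + 2.77×1.99 + 5.03×3.027 + (z_c − 0.524 − 7.8 − x)×3.296
The z_c×3.296 term appears on both sides and cancels. Collect the known terms of each column as K = Σ(ρt)_known − 3.296 × (depth of known layers): K_A = 106.2576 − 3.296×37.6 = −17.672; K_B = 20.73811 − 3.296×(0.524 + 7.8) = −6.697794.
Balance: K_A = K_B − x×(3.296 − 1.033), so x = (K_B − K_A)/(3.296 − 1.033) = 10.9742/2.263 = 4.85 km.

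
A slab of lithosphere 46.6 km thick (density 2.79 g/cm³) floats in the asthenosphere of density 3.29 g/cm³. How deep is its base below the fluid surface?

Draft d = t ρ_obj/ρ_fluid = 46.6 km × 2.79/3.29 = 39.5 km.

39.5 km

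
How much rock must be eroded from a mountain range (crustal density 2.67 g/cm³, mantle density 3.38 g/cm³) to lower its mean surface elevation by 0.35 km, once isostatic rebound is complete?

Net drop Δ = e − u = e − e ρ_c/ρ_m = e (ρ_m − ρ_c)/ρ_m.
e = Δ ρ_m/(ρ_m − ρ_c) = 0.35 km × 3.38/0.71 = 1.67 km.

1.67 km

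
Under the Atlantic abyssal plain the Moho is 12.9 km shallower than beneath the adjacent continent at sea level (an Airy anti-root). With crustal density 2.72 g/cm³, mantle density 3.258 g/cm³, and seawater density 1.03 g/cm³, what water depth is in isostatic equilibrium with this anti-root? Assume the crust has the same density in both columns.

Replacing a thickness d of crust by seawater at the top must be balanced by replacing crust with mantle at the base: d (ρ_c − ρ_w) = a (ρ_m − ρ_c).
d = a (ρ_m − ρ_c)/(ρ_c − ρ_w) = 12.9 km × 0.538/1.69 = 4.11 km.

4.11 km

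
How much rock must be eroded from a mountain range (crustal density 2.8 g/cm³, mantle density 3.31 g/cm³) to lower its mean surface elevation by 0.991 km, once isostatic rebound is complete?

Net drop Δ = e − u = e − e ρ_c/ρ_m = e (ρ_m − ρ_c)/ρ_m.
e = Δ ρ_m/(ρ_m − ρ_c) = 0.991 km × 3.31/0.51 = 6.43 km.

6.43 km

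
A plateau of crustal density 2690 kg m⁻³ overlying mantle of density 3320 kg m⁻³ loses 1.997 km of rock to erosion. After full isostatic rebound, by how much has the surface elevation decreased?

Rebound u = e ρ_c/ρ_m = 1.997 km × 2690/3320 = 1.618 km.
Net surface drop = e − u = 1.997 km − 1.618 km = e (ρ_m − ρ_c)/ρ_m = 0.379 km.

0.379 km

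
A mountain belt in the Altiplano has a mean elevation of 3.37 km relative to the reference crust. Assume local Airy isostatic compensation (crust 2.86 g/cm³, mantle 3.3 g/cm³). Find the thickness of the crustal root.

Isostatic balance requires: the weight of the topography is balanced by the buoyancy of the root, ρ_c h = (ρ_m − ρ_c) r.
r = h · ρ_c / (ρ_m − ρ_c) = 3.37 km × 2.86 / (3.3 − 2.86) = 21.9 km.

21.9 km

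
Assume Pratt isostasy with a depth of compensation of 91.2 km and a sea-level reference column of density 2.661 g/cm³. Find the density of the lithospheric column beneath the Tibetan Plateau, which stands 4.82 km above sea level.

2.53 g/cm³

Pratt balance: ρ_ref D = ρ (D + h).
ρ = ρ_ref D/(D + h) = 2.661 × 91.2 km/(91.2 km + 4.82 km) = 2.53 g/cm³.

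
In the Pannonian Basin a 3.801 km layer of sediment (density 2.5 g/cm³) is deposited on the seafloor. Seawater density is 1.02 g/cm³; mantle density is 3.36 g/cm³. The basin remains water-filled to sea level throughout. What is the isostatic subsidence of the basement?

2.4 km

Submarine loading: the sediment displaces seawater, and the subsidence is in turn flooded, so s (ρ_m − ρ_w) = t (ρ_sed − ρ_w).
s = 3.801 km × (2.5 − 1.02) / (3.36 − 1.02) = 2.4 km.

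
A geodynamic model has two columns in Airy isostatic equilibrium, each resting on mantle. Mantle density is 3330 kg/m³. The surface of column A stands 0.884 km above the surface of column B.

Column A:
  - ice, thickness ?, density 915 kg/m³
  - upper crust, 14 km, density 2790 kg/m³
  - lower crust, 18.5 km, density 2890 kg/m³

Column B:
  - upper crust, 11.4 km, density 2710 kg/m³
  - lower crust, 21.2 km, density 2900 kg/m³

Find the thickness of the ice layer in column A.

1.42 km

Take the compensation level at the base of the deeper column (depth z_c below the surface of column A) and equate Σ ρ_i t_i down to z_c; mantle fills any gap and the z_c terms cancel.
Column A: x×915 + 14×2790 + 18.5×2890 + (z_c − 32.5 − x)×3330
Column B: 0.884×0 + 11.4×2710 + 21.2×2900 + (z_c − 0.884 − 32.6)×3330
The z_c×3330 term appears on both sides and cancels. Collect the known terms of each column as K = Σ(ρt)_known − 3330 × (depth of known layers): K_A = 92525 − 3330×32.5 = −15700; K_B = 92374 − 3330×(0.884 + 32.6) = −19127.72.
Balance: K_A − x×(3330 − 915) = K_B, so x = (K_A − K_B)/(3330 − 915) = 3427.72/2415 = 1.42 km.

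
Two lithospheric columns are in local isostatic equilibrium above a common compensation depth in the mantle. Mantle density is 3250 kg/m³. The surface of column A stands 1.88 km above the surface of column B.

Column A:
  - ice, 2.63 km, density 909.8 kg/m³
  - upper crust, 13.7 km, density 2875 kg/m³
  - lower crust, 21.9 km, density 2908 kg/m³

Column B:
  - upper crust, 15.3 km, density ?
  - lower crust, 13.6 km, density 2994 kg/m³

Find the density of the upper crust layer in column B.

Take the compensation level at the base of the deeper column (depth z_c below the surface of column A) and equate Σ ρ_i t_i down to z_c; mantle fills any gap and the z_c terms cancel.
Column A: 2.63×909.8 + 13.7×2875 + 21.9×2908 + (z_c − 38.23)×3250
Column B: 1.88×0 + 15.3×ρ + 13.6×2994 + (z_c − 1.88 − 28.9)×3250
The z_c×3250 term appears on both sides and cancels. Collect the known terms of each column as K = Σ(ρt)_known − 3250 × (depth of known layers): K_A = 105465.474 − 3250×38.23 = −18782.026; K_B = 40718.4 − 3250×(1.88 + 28.9) = −59316.6.
Balance: K_A = K_B + 15.3×ρ, so ρ = (K_A − K_B)/15.3 = 40534.6/15.3 = 2650 kg/m³.

2650 kg/m³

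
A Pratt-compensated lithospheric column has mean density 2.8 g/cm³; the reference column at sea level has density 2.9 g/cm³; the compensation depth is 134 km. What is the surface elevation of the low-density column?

4.79 km

ρ_ref D = ρ (D + h) → h = D (ρ_ref − ρ)/ρ.
h = 134 km × (2.9 − 2.8)/2.8 = 4.79 km.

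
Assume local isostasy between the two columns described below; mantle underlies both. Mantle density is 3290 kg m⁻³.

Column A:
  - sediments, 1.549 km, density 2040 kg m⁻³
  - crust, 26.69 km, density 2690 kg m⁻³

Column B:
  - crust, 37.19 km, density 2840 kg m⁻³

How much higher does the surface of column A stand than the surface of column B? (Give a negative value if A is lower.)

For any compensation level in the mantle, the mantle terms cancel and isostasy reduces to e = (Σt_A − Σt_B) − (Σ(ρt)_A − Σ(ρt)_B) / ρ_m.
Σt_A = 28.239 km; Σt_B = 37.19 km; Σ(ρt)_A = 74956.06; Σ(ρt)_B = 105619.6 (in km·kg m⁻³).
e = (28.239 − 37.19) − (74956.06 − 105619.6) / 3290 = 0.369 km.

0.369 km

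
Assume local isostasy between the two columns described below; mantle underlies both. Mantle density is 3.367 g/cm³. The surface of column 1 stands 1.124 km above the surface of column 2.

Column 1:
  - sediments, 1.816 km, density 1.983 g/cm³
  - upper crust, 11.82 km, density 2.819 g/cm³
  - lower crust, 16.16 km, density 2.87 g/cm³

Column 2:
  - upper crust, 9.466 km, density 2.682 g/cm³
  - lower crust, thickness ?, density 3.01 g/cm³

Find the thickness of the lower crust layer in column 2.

Take the compensation level at the base of the deeper column (depth z_c below the surface of column 1) and equate Σ ρ_i t_i down to z_c; mantle fills any gap and the z_c terms cancel.
Column 1: 1.816×1.983 + 11.82×2.819 + 16.16×2.87 + (z_c − 29.796)×3.367
Column 2: 1.124×0 + 9.466×2.682 + x×3.01 + (z_c − 1.124 − 9.466 − x)×3.367
The z_c×3.367 term appears on both sides and cancels. Collect the known terms of each column as K = Σ(ρt)_known − 3.367 × (depth of known layers): K_1 = 83.300908 − 3.367×29.796 = −17.022224; K_2 = 25.387812 − 3.367×(1.124 + 9.466) = −10.268718.
Balance: K_1 = K_2 − x×(3.367 − 3.01), so x = (K_2 − K_1)/(3.367 − 3.01) = 6.75351/0.357 = 18.9 km.

18.9 km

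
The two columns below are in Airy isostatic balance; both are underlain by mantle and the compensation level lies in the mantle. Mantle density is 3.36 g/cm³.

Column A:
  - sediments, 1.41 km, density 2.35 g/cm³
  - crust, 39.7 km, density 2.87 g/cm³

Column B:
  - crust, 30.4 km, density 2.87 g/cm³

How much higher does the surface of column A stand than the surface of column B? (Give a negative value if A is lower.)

For any compensation level in the mantle, the mantle terms cancel and isostasy reduces to e = (Σt_A − Σt_B) − (Σ(ρt)_A − Σ(ρt)_B) / ρ_m.
Σt_A = 41.11 km; Σt_B = 30.4 km; Σ(ρt)_A = 117.2525; Σ(ρt)_B = 87.248 (in km·g/cm³).
e = (41.11 − 30.4) − (117.2525 − 87.248) / 3.36 = 1.78 km.

1.78 km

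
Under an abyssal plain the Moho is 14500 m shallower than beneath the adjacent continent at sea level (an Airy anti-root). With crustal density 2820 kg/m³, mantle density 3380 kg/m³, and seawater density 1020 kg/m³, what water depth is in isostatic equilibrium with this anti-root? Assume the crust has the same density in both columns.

Replacing a thickness d of crust by seawater at the top must be balanced by replacing crust with mantle at the base: d (ρ_c − ρ_w) = a (ρ_m − ρ_c).
d = a (ρ_m − ρ_c)/(ρ_c − ρ_w) = 14500 m × 560/1800 = 4510 m.

4510 m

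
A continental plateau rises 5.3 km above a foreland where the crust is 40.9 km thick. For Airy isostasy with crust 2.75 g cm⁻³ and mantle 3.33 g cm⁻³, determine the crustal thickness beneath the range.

Root depth r = h ρ_c / (ρ_m − ρ_c) = 5.3 km × 2.75 / 0.58 = 25.13 km.
Total thickness = T + h + r = 40.9 km + 5.3 km + 25.13 km = 71.3 km.

71.3 km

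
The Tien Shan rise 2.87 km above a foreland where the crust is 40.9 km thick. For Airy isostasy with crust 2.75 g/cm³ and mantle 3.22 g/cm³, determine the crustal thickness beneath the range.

Root depth r = h ρ_c / (ρ_m − ρ_c) = 2.87 km × 2.75 / 0.47 = 16.79 km.
Total thickness = T + h + r = 40.9 km + 2.87 km + 16.79 km = 60.6 km.

60.6 km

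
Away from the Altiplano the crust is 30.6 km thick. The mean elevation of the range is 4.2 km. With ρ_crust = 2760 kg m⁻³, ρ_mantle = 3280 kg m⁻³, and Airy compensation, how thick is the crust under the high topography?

57.1 km

Root depth r = h ρ_c / (ρ_m − ρ_c) = 4.2 km × 2760 / 520 = 22.29 km.
Total thickness = T + h + r = 30.6 km + 4.2 km + 22.29 km = 57.1 km.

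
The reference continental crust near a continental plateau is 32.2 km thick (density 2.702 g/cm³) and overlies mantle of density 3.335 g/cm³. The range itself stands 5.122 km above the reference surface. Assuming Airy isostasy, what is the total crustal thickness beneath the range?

59.2 km

Root depth r = h ρ_c / (ρ_m − ρ_c) = 5.122 km × 2.702 / 0.633 = 21.86 km.
Total thickness = T + h + r = 32.2 km + 5.122 km + 21.86 km = 59.2 km.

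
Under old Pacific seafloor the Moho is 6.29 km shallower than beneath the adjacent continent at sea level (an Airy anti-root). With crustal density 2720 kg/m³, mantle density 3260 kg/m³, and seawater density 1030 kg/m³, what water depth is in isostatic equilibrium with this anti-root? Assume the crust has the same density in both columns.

2.01 km

Replacing a thickness d of crust by seawater at the top must be balanced by replacing crust with mantle at the base: d (ρ_c − ρ_w) = a (ρ_m − ρ_c).
d = a (ρ_m − ρ_c)/(ρ_c − ρ_w) = 6.29 km × 540/1690 = 2.01 km.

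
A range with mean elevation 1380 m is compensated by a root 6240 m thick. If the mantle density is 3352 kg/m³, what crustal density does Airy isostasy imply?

ρ_c h = (ρ_m − ρ_c) r → ρ_c (h + r) = ρ_m r → ρ_c = ρ_m r / (h + r).
ρ_c = 3352 × 6240 m / (1380 m + 6240 m) = 2740 kg/m³.

2740 kg/m³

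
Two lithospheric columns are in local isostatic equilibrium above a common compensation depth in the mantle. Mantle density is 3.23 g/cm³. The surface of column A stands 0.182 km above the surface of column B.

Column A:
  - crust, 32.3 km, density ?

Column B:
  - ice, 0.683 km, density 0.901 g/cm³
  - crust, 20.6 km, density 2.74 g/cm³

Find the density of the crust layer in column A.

Take the compensation level at the base of the deeper column (depth z_c below the surface of column A) and equate Σ ρ_i t_i down to z_c; mantle fills any gap and the z_c terms cancel.
Column A: 32.3×ρ + (z_c − 32.3)×3.23
Column B: 0.182×0 + 0.683×0.901 + 20.6×2.74 + (z_c − 0.182 − 21.283)×3.23
The z_c×3.23 term appears on both sides and cancels. Collect the known terms of each column as K = Σ(ρt)_known − 3.23 × (depth of known layers): K_A = 0 − 3.23×32.3 = −104.329; K_B = 57.059383 − 3.23×(0.182 + 21.283) = −12.272567.
Balance: K_A + 32.3×ρ = K_B, so ρ = (K_B − K_A)/32.3 = 92.0564/32.3 = 2.85 g/cm³.

2.85 g/cm³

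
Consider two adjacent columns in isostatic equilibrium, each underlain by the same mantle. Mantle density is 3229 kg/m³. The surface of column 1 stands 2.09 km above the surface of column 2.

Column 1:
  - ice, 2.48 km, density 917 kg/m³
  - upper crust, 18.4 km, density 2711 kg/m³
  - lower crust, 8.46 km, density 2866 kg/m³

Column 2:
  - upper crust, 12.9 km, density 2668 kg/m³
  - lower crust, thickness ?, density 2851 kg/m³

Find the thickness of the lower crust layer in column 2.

Take the compensation level at the base of the deeper column (depth z_c below the surface of column 1) and equate Σ ρ_i t_i down to z_c; mantle fills any gap and the z_c terms cancel.
Column 1: 2.48×917 + 18.4×2711 + 8.46×2866 + (z_c − 29.34)×3229
Column 2: 2.09×0 + 12.9×2668 + x×2851 + (z_c − 2.09 − 12.9 − x)×3229
The z_c×3229 term appears on both sides and cancels. Collect the known terms of each column as K = Σ(ρt)_known − 3229 × (depth of known layers): K_1 = 76402.92 − 3229×29.34 = −18335.94; K_2 = 34417.2 − 3229×(2.09 + 12.9) = −13985.51.
Balance: K_1 = K_2 − x×(3229 − 2851), so x = (K_2 − K_1)/(3229 − 2851) = 4350.43/378 = 11.5 km.

11.5 km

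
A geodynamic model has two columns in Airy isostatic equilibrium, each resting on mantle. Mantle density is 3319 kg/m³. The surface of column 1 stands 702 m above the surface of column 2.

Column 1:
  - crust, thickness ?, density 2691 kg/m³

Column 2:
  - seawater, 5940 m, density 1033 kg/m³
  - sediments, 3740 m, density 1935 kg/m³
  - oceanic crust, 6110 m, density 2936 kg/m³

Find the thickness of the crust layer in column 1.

Take the compensation level at the base of the deeper column (depth z_c below the surface of column 1) and equate Σ ρ_i t_i down to z_c; mantle fills any gap and the z_c terms cancel.
Column 1: x×2691 + (z_c − 0 − x)×3319
Column 2: 702×0 + 5940×1033 + 3740×1935 + 6110×2936 + (z_c − 702 − 15790)×3319
The z_c×3319 term appears on both sides and cancels. Collect the known terms of each column as K = Σ(ρt)_known − 3319 × (depth of known layers): K_1 = 0 − 3319×0 = 0; K_2 = 31311880 − 3319×(702 + 15790) = −23425068.
Balance: K_1 − x×(3319 − 2691) = K_2, so x = (K_1 − K_2)/(3319 − 2691) = 23425100/628 = 37300 m.

37300 m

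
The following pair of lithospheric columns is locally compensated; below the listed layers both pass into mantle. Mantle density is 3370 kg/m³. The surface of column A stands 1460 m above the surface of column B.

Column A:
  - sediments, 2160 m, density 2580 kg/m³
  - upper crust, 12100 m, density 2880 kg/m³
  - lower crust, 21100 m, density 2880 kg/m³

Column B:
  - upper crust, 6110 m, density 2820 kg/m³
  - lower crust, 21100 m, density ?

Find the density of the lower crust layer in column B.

2910 kg/m³

Take the compensation level at the base of the deeper column (depth z_c below the surface of column A) and equate Σ ρ_i t_i down to z_c; mantle fills any gap and the z_c terms cancel.
Column A: 2160×2580 + 12100×2880 + 21100×2880 + (z_c − 35360)×3370
Column B: 1460×0 + 6110×2820 + 21100×ρ + (z_c − 1460 − 27210)×3370
The z_c×3370 term appears on both sides and cancels. Collect the known terms of each column as K = Σ(ρt)_known − 3370 × (depth of known layers): K_A = 101188800 − 3370×35360 = −17974400; K_B = 17230200 − 3370×(1460 + 27210) = −79387700.
Balance: K_A = K_B + 21100×ρ, so ρ = (K_A − K_B)/21100 = 61413300/21100 = 2910 kg/m³.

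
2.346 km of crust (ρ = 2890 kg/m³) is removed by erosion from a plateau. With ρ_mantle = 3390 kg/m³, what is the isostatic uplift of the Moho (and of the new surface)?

Unloading: uplift u = e ρ_c/ρ_m = 2.346 km × 2890/3390 = 2 km.

2 km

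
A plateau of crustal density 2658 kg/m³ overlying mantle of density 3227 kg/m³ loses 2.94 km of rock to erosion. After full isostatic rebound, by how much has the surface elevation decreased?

0.518 km

Rebound u = e ρ_c/ρ_m = 2.94 km × 2658/3227 = 2.422 km.
Net surface drop = e − u = 2.94 km − 2.422 km = e (ρ_m − ρ_c)/ρ_m = 0.518 km.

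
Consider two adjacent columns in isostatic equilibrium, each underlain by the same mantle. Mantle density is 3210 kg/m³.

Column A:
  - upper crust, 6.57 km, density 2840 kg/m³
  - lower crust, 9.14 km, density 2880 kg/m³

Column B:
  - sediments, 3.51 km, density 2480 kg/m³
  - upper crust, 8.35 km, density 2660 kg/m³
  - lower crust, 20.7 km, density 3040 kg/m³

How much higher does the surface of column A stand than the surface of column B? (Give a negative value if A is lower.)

−1.63 km

For any compensation level in the mantle, the mantle terms cancel and isostasy reduces to e = (Σt_A − Σt_B) − (Σ(ρt)_A − Σ(ρt)_B) / ρ_m.
Σt_A = 15.71 km; Σt_B = 32.56 km; Σ(ρt)_A = 44982; Σ(ρt)_B = 93843.8 (in km·kg/m³).
e = (15.71 − 32.56) − (44982 − 93843.8) / 3210 = −1.63 km.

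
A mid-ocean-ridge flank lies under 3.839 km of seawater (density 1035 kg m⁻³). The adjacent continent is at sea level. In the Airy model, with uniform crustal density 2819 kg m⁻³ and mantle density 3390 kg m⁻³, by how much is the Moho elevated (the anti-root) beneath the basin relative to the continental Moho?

12 km

Equating mass per unit area of the two columns: replacing crust with seawater at the top is compensated by replacing crust with mantle at the base: d (ρ_c − ρ_w) = a (ρ_m − ρ_c).
a = d (ρ_c − ρ_w)/(ρ_m − ρ_c) = 3.839 km × 1784/571 = 12 km.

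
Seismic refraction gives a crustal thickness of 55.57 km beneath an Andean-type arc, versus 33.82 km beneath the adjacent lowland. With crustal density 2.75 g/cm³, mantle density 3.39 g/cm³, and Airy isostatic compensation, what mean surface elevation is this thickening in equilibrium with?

4.11 km

Excess crust Δ = 55.57 km − 33.82 km = 21.75 km, split between elevation h and root r with h + r = Δ.
Airy balance ρ_c h = (ρ_m − ρ_c) r gives r = h ρ_c/(ρ_m − ρ_c), so h (1 + ρ_c/(ρ_m − ρ_c)) = Δ, i.e. h = Δ (ρ_m − ρ_c)/ρ_m.
h = 21.75 km × 0.64/3.39 = 4.11 km.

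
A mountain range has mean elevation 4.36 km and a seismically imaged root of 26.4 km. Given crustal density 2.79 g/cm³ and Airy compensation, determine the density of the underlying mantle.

3.25 g/cm³

Airy balance: ρ_c h = (ρ_m − ρ_c) r → ρ_m = ρ_c (1 + h/r).
ρ_m = 2.79 × (1 + 4.36 km/26.4 km) = 3.25 g/cm³.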